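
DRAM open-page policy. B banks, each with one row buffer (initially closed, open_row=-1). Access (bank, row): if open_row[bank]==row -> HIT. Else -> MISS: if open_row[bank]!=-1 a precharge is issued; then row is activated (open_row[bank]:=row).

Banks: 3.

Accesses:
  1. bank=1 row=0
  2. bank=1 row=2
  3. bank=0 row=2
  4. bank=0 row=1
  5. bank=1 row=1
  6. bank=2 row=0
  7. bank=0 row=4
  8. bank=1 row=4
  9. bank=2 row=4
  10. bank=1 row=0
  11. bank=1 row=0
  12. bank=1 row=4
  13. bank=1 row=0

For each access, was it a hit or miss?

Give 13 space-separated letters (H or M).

Answer: M M M M M M M M M M H M M

Derivation:
Acc 1: bank1 row0 -> MISS (open row0); precharges=0
Acc 2: bank1 row2 -> MISS (open row2); precharges=1
Acc 3: bank0 row2 -> MISS (open row2); precharges=1
Acc 4: bank0 row1 -> MISS (open row1); precharges=2
Acc 5: bank1 row1 -> MISS (open row1); precharges=3
Acc 6: bank2 row0 -> MISS (open row0); precharges=3
Acc 7: bank0 row4 -> MISS (open row4); precharges=4
Acc 8: bank1 row4 -> MISS (open row4); precharges=5
Acc 9: bank2 row4 -> MISS (open row4); precharges=6
Acc 10: bank1 row0 -> MISS (open row0); precharges=7
Acc 11: bank1 row0 -> HIT
Acc 12: bank1 row4 -> MISS (open row4); precharges=8
Acc 13: bank1 row0 -> MISS (open row0); precharges=9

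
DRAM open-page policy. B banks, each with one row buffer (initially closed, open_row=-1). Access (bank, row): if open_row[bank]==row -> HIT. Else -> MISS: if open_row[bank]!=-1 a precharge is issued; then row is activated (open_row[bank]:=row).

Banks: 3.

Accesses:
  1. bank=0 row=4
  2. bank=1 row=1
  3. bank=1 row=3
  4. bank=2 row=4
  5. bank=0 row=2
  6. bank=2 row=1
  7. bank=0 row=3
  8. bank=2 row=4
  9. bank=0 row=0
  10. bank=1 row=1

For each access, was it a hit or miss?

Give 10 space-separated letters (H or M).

Acc 1: bank0 row4 -> MISS (open row4); precharges=0
Acc 2: bank1 row1 -> MISS (open row1); precharges=0
Acc 3: bank1 row3 -> MISS (open row3); precharges=1
Acc 4: bank2 row4 -> MISS (open row4); precharges=1
Acc 5: bank0 row2 -> MISS (open row2); precharges=2
Acc 6: bank2 row1 -> MISS (open row1); precharges=3
Acc 7: bank0 row3 -> MISS (open row3); precharges=4
Acc 8: bank2 row4 -> MISS (open row4); precharges=5
Acc 9: bank0 row0 -> MISS (open row0); precharges=6
Acc 10: bank1 row1 -> MISS (open row1); precharges=7

Answer: M M M M M M M M M M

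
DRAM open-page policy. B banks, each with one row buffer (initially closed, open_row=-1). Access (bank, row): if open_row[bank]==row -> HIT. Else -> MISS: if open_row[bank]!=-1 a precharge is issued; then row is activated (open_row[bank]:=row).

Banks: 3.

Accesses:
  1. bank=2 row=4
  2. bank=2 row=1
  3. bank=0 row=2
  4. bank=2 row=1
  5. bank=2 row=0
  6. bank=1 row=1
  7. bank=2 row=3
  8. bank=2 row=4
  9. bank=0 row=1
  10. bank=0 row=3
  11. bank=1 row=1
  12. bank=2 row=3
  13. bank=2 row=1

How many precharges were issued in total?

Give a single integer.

Answer: 8

Derivation:
Acc 1: bank2 row4 -> MISS (open row4); precharges=0
Acc 2: bank2 row1 -> MISS (open row1); precharges=1
Acc 3: bank0 row2 -> MISS (open row2); precharges=1
Acc 4: bank2 row1 -> HIT
Acc 5: bank2 row0 -> MISS (open row0); precharges=2
Acc 6: bank1 row1 -> MISS (open row1); precharges=2
Acc 7: bank2 row3 -> MISS (open row3); precharges=3
Acc 8: bank2 row4 -> MISS (open row4); precharges=4
Acc 9: bank0 row1 -> MISS (open row1); precharges=5
Acc 10: bank0 row3 -> MISS (open row3); precharges=6
Acc 11: bank1 row1 -> HIT
Acc 12: bank2 row3 -> MISS (open row3); precharges=7
Acc 13: bank2 row1 -> MISS (open row1); precharges=8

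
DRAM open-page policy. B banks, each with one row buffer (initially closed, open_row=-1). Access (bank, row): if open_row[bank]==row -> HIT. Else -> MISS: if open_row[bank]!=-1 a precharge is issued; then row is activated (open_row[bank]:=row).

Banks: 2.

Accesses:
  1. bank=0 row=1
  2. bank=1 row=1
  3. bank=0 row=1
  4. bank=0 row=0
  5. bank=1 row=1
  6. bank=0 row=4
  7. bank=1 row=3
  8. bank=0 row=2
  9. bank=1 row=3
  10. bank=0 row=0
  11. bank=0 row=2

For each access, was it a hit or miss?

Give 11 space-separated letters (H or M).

Acc 1: bank0 row1 -> MISS (open row1); precharges=0
Acc 2: bank1 row1 -> MISS (open row1); precharges=0
Acc 3: bank0 row1 -> HIT
Acc 4: bank0 row0 -> MISS (open row0); precharges=1
Acc 5: bank1 row1 -> HIT
Acc 6: bank0 row4 -> MISS (open row4); precharges=2
Acc 7: bank1 row3 -> MISS (open row3); precharges=3
Acc 8: bank0 row2 -> MISS (open row2); precharges=4
Acc 9: bank1 row3 -> HIT
Acc 10: bank0 row0 -> MISS (open row0); precharges=5
Acc 11: bank0 row2 -> MISS (open row2); precharges=6

Answer: M M H M H M M M H M M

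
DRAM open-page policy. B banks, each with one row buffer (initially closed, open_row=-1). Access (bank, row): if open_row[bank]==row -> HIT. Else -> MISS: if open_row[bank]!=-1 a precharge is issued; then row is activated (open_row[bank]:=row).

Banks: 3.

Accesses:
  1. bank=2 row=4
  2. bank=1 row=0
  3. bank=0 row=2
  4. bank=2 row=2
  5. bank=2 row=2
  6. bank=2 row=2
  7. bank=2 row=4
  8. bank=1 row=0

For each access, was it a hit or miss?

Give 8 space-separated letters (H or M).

Answer: M M M M H H M H

Derivation:
Acc 1: bank2 row4 -> MISS (open row4); precharges=0
Acc 2: bank1 row0 -> MISS (open row0); precharges=0
Acc 3: bank0 row2 -> MISS (open row2); precharges=0
Acc 4: bank2 row2 -> MISS (open row2); precharges=1
Acc 5: bank2 row2 -> HIT
Acc 6: bank2 row2 -> HIT
Acc 7: bank2 row4 -> MISS (open row4); precharges=2
Acc 8: bank1 row0 -> HIT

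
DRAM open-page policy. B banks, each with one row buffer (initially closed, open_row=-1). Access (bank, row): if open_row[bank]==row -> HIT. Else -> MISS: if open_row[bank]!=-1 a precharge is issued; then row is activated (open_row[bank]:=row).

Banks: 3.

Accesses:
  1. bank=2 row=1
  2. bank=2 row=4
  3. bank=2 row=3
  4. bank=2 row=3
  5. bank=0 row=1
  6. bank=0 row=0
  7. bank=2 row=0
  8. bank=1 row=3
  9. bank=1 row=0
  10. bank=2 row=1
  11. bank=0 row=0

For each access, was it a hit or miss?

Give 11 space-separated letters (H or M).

Answer: M M M H M M M M M M H

Derivation:
Acc 1: bank2 row1 -> MISS (open row1); precharges=0
Acc 2: bank2 row4 -> MISS (open row4); precharges=1
Acc 3: bank2 row3 -> MISS (open row3); precharges=2
Acc 4: bank2 row3 -> HIT
Acc 5: bank0 row1 -> MISS (open row1); precharges=2
Acc 6: bank0 row0 -> MISS (open row0); precharges=3
Acc 7: bank2 row0 -> MISS (open row0); precharges=4
Acc 8: bank1 row3 -> MISS (open row3); precharges=4
Acc 9: bank1 row0 -> MISS (open row0); precharges=5
Acc 10: bank2 row1 -> MISS (open row1); precharges=6
Acc 11: bank0 row0 -> HIT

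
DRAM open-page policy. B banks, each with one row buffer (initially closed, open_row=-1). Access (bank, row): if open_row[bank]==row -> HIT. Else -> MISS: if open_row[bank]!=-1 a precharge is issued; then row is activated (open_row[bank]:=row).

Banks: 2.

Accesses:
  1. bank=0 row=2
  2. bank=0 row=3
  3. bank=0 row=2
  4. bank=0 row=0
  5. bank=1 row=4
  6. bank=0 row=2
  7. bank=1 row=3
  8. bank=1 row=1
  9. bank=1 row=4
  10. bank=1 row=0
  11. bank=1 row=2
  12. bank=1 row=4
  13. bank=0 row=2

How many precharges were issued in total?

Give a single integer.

Acc 1: bank0 row2 -> MISS (open row2); precharges=0
Acc 2: bank0 row3 -> MISS (open row3); precharges=1
Acc 3: bank0 row2 -> MISS (open row2); precharges=2
Acc 4: bank0 row0 -> MISS (open row0); precharges=3
Acc 5: bank1 row4 -> MISS (open row4); precharges=3
Acc 6: bank0 row2 -> MISS (open row2); precharges=4
Acc 7: bank1 row3 -> MISS (open row3); precharges=5
Acc 8: bank1 row1 -> MISS (open row1); precharges=6
Acc 9: bank1 row4 -> MISS (open row4); precharges=7
Acc 10: bank1 row0 -> MISS (open row0); precharges=8
Acc 11: bank1 row2 -> MISS (open row2); precharges=9
Acc 12: bank1 row4 -> MISS (open row4); precharges=10
Acc 13: bank0 row2 -> HIT

Answer: 10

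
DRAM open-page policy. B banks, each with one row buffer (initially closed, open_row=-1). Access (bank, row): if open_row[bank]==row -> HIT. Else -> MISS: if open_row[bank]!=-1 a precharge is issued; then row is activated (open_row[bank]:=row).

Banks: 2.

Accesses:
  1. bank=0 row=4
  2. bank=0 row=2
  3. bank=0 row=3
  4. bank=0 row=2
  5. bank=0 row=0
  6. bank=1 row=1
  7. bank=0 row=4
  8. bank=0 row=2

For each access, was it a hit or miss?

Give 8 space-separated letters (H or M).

Answer: M M M M M M M M

Derivation:
Acc 1: bank0 row4 -> MISS (open row4); precharges=0
Acc 2: bank0 row2 -> MISS (open row2); precharges=1
Acc 3: bank0 row3 -> MISS (open row3); precharges=2
Acc 4: bank0 row2 -> MISS (open row2); precharges=3
Acc 5: bank0 row0 -> MISS (open row0); precharges=4
Acc 6: bank1 row1 -> MISS (open row1); precharges=4
Acc 7: bank0 row4 -> MISS (open row4); precharges=5
Acc 8: bank0 row2 -> MISS (open row2); precharges=6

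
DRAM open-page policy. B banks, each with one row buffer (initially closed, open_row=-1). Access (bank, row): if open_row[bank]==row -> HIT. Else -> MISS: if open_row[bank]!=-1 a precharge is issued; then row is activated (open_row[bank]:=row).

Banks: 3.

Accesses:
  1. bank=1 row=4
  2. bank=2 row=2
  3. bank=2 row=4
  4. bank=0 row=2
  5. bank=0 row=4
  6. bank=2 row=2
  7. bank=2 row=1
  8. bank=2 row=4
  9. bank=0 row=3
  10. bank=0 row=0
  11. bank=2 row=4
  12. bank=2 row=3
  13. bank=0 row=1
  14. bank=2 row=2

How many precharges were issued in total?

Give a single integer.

Answer: 10

Derivation:
Acc 1: bank1 row4 -> MISS (open row4); precharges=0
Acc 2: bank2 row2 -> MISS (open row2); precharges=0
Acc 3: bank2 row4 -> MISS (open row4); precharges=1
Acc 4: bank0 row2 -> MISS (open row2); precharges=1
Acc 5: bank0 row4 -> MISS (open row4); precharges=2
Acc 6: bank2 row2 -> MISS (open row2); precharges=3
Acc 7: bank2 row1 -> MISS (open row1); precharges=4
Acc 8: bank2 row4 -> MISS (open row4); precharges=5
Acc 9: bank0 row3 -> MISS (open row3); precharges=6
Acc 10: bank0 row0 -> MISS (open row0); precharges=7
Acc 11: bank2 row4 -> HIT
Acc 12: bank2 row3 -> MISS (open row3); precharges=8
Acc 13: bank0 row1 -> MISS (open row1); precharges=9
Acc 14: bank2 row2 -> MISS (open row2); precharges=10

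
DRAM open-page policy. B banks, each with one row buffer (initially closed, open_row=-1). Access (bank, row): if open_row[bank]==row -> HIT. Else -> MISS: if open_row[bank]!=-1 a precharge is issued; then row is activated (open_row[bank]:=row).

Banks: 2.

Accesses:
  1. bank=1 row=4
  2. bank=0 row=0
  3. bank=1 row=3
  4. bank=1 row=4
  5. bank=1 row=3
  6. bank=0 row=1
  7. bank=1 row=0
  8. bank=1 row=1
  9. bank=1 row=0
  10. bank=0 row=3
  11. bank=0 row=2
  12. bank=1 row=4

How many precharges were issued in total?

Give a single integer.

Acc 1: bank1 row4 -> MISS (open row4); precharges=0
Acc 2: bank0 row0 -> MISS (open row0); precharges=0
Acc 3: bank1 row3 -> MISS (open row3); precharges=1
Acc 4: bank1 row4 -> MISS (open row4); precharges=2
Acc 5: bank1 row3 -> MISS (open row3); precharges=3
Acc 6: bank0 row1 -> MISS (open row1); precharges=4
Acc 7: bank1 row0 -> MISS (open row0); precharges=5
Acc 8: bank1 row1 -> MISS (open row1); precharges=6
Acc 9: bank1 row0 -> MISS (open row0); precharges=7
Acc 10: bank0 row3 -> MISS (open row3); precharges=8
Acc 11: bank0 row2 -> MISS (open row2); precharges=9
Acc 12: bank1 row4 -> MISS (open row4); precharges=10

Answer: 10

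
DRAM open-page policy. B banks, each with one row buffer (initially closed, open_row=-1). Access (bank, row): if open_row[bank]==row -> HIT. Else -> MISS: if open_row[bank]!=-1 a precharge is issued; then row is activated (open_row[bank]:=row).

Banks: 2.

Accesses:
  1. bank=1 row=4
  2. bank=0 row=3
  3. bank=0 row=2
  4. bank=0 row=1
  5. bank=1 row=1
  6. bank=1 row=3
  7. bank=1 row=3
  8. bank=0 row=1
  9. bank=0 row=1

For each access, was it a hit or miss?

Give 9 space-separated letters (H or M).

Answer: M M M M M M H H H

Derivation:
Acc 1: bank1 row4 -> MISS (open row4); precharges=0
Acc 2: bank0 row3 -> MISS (open row3); precharges=0
Acc 3: bank0 row2 -> MISS (open row2); precharges=1
Acc 4: bank0 row1 -> MISS (open row1); precharges=2
Acc 5: bank1 row1 -> MISS (open row1); precharges=3
Acc 6: bank1 row3 -> MISS (open row3); precharges=4
Acc 7: bank1 row3 -> HIT
Acc 8: bank0 row1 -> HIT
Acc 9: bank0 row1 -> HIT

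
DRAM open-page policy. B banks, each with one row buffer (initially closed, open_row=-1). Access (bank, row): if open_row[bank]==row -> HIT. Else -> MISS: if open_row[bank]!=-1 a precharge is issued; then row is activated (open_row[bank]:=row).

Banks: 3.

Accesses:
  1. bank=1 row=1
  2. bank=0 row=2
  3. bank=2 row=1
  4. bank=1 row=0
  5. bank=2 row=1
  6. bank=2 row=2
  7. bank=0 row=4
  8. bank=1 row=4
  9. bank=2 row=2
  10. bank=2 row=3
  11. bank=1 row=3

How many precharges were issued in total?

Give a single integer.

Answer: 6

Derivation:
Acc 1: bank1 row1 -> MISS (open row1); precharges=0
Acc 2: bank0 row2 -> MISS (open row2); precharges=0
Acc 3: bank2 row1 -> MISS (open row1); precharges=0
Acc 4: bank1 row0 -> MISS (open row0); precharges=1
Acc 5: bank2 row1 -> HIT
Acc 6: bank2 row2 -> MISS (open row2); precharges=2
Acc 7: bank0 row4 -> MISS (open row4); precharges=3
Acc 8: bank1 row4 -> MISS (open row4); precharges=4
Acc 9: bank2 row2 -> HIT
Acc 10: bank2 row3 -> MISS (open row3); precharges=5
Acc 11: bank1 row3 -> MISS (open row3); precharges=6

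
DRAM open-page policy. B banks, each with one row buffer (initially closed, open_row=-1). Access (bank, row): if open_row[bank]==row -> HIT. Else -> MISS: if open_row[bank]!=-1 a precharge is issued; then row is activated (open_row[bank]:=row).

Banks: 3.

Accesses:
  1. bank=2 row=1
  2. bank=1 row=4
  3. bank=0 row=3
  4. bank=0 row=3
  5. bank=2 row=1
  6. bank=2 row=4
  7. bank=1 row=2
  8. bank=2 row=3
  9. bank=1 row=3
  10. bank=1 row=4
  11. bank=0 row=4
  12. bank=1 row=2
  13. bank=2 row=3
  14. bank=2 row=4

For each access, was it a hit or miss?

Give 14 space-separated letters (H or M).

Acc 1: bank2 row1 -> MISS (open row1); precharges=0
Acc 2: bank1 row4 -> MISS (open row4); precharges=0
Acc 3: bank0 row3 -> MISS (open row3); precharges=0
Acc 4: bank0 row3 -> HIT
Acc 5: bank2 row1 -> HIT
Acc 6: bank2 row4 -> MISS (open row4); precharges=1
Acc 7: bank1 row2 -> MISS (open row2); precharges=2
Acc 8: bank2 row3 -> MISS (open row3); precharges=3
Acc 9: bank1 row3 -> MISS (open row3); precharges=4
Acc 10: bank1 row4 -> MISS (open row4); precharges=5
Acc 11: bank0 row4 -> MISS (open row4); precharges=6
Acc 12: bank1 row2 -> MISS (open row2); precharges=7
Acc 13: bank2 row3 -> HIT
Acc 14: bank2 row4 -> MISS (open row4); precharges=8

Answer: M M M H H M M M M M M M H M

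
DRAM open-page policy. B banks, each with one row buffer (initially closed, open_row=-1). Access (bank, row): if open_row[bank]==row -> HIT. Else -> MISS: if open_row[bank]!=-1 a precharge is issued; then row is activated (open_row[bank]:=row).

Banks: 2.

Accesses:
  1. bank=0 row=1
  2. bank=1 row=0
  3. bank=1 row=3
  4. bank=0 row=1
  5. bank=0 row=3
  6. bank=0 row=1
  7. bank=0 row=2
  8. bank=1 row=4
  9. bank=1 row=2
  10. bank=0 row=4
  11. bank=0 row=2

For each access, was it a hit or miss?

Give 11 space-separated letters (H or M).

Acc 1: bank0 row1 -> MISS (open row1); precharges=0
Acc 2: bank1 row0 -> MISS (open row0); precharges=0
Acc 3: bank1 row3 -> MISS (open row3); precharges=1
Acc 4: bank0 row1 -> HIT
Acc 5: bank0 row3 -> MISS (open row3); precharges=2
Acc 6: bank0 row1 -> MISS (open row1); precharges=3
Acc 7: bank0 row2 -> MISS (open row2); precharges=4
Acc 8: bank1 row4 -> MISS (open row4); precharges=5
Acc 9: bank1 row2 -> MISS (open row2); precharges=6
Acc 10: bank0 row4 -> MISS (open row4); precharges=7
Acc 11: bank0 row2 -> MISS (open row2); precharges=8

Answer: M M M H M M M M M M M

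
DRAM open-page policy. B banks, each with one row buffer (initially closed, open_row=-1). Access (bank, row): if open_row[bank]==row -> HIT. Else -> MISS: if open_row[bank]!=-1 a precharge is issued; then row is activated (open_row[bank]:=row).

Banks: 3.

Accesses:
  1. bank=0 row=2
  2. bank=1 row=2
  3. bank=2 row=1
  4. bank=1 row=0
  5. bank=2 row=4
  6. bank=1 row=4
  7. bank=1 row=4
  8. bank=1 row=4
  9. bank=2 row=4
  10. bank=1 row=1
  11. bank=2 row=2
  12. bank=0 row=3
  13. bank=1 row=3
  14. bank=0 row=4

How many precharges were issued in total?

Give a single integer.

Answer: 8

Derivation:
Acc 1: bank0 row2 -> MISS (open row2); precharges=0
Acc 2: bank1 row2 -> MISS (open row2); precharges=0
Acc 3: bank2 row1 -> MISS (open row1); precharges=0
Acc 4: bank1 row0 -> MISS (open row0); precharges=1
Acc 5: bank2 row4 -> MISS (open row4); precharges=2
Acc 6: bank1 row4 -> MISS (open row4); precharges=3
Acc 7: bank1 row4 -> HIT
Acc 8: bank1 row4 -> HIT
Acc 9: bank2 row4 -> HIT
Acc 10: bank1 row1 -> MISS (open row1); precharges=4
Acc 11: bank2 row2 -> MISS (open row2); precharges=5
Acc 12: bank0 row3 -> MISS (open row3); precharges=6
Acc 13: bank1 row3 -> MISS (open row3); precharges=7
Acc 14: bank0 row4 -> MISS (open row4); precharges=8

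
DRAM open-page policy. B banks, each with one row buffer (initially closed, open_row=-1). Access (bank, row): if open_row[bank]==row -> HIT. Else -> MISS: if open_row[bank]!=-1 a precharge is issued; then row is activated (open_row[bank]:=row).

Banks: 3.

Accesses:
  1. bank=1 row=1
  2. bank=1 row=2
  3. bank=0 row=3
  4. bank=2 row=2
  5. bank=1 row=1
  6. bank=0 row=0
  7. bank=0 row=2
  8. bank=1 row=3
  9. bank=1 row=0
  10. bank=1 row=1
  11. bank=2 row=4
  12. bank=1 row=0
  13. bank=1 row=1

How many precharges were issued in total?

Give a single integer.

Acc 1: bank1 row1 -> MISS (open row1); precharges=0
Acc 2: bank1 row2 -> MISS (open row2); precharges=1
Acc 3: bank0 row3 -> MISS (open row3); precharges=1
Acc 4: bank2 row2 -> MISS (open row2); precharges=1
Acc 5: bank1 row1 -> MISS (open row1); precharges=2
Acc 6: bank0 row0 -> MISS (open row0); precharges=3
Acc 7: bank0 row2 -> MISS (open row2); precharges=4
Acc 8: bank1 row3 -> MISS (open row3); precharges=5
Acc 9: bank1 row0 -> MISS (open row0); precharges=6
Acc 10: bank1 row1 -> MISS (open row1); precharges=7
Acc 11: bank2 row4 -> MISS (open row4); precharges=8
Acc 12: bank1 row0 -> MISS (open row0); precharges=9
Acc 13: bank1 row1 -> MISS (open row1); precharges=10

Answer: 10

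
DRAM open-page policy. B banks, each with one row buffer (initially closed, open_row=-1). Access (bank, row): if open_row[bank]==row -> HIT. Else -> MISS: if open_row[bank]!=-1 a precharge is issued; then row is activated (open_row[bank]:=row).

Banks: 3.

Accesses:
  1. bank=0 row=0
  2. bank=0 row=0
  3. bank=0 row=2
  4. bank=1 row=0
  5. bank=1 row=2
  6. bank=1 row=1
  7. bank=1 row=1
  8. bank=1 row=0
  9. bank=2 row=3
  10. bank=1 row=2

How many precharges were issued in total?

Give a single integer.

Answer: 5

Derivation:
Acc 1: bank0 row0 -> MISS (open row0); precharges=0
Acc 2: bank0 row0 -> HIT
Acc 3: bank0 row2 -> MISS (open row2); precharges=1
Acc 4: bank1 row0 -> MISS (open row0); precharges=1
Acc 5: bank1 row2 -> MISS (open row2); precharges=2
Acc 6: bank1 row1 -> MISS (open row1); precharges=3
Acc 7: bank1 row1 -> HIT
Acc 8: bank1 row0 -> MISS (open row0); precharges=4
Acc 9: bank2 row3 -> MISS (open row3); precharges=4
Acc 10: bank1 row2 -> MISS (open row2); precharges=5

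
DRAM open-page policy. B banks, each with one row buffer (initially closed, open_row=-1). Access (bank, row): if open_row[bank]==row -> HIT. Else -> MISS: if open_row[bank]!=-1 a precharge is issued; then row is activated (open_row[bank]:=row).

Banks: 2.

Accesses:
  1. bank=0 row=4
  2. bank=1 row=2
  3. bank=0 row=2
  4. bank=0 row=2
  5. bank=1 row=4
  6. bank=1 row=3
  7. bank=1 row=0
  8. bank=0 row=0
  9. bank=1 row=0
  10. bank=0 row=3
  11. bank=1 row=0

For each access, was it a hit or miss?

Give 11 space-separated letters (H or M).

Acc 1: bank0 row4 -> MISS (open row4); precharges=0
Acc 2: bank1 row2 -> MISS (open row2); precharges=0
Acc 3: bank0 row2 -> MISS (open row2); precharges=1
Acc 4: bank0 row2 -> HIT
Acc 5: bank1 row4 -> MISS (open row4); precharges=2
Acc 6: bank1 row3 -> MISS (open row3); precharges=3
Acc 7: bank1 row0 -> MISS (open row0); precharges=4
Acc 8: bank0 row0 -> MISS (open row0); precharges=5
Acc 9: bank1 row0 -> HIT
Acc 10: bank0 row3 -> MISS (open row3); precharges=6
Acc 11: bank1 row0 -> HIT

Answer: M M M H M M M M H M H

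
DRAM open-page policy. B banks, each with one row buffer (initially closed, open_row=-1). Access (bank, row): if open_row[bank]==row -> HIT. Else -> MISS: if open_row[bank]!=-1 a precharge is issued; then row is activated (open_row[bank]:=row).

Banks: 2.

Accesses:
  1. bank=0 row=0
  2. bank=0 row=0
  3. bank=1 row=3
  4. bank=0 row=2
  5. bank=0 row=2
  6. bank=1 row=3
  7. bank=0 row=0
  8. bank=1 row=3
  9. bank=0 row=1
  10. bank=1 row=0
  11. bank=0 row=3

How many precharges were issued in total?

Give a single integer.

Acc 1: bank0 row0 -> MISS (open row0); precharges=0
Acc 2: bank0 row0 -> HIT
Acc 3: bank1 row3 -> MISS (open row3); precharges=0
Acc 4: bank0 row2 -> MISS (open row2); precharges=1
Acc 5: bank0 row2 -> HIT
Acc 6: bank1 row3 -> HIT
Acc 7: bank0 row0 -> MISS (open row0); precharges=2
Acc 8: bank1 row3 -> HIT
Acc 9: bank0 row1 -> MISS (open row1); precharges=3
Acc 10: bank1 row0 -> MISS (open row0); precharges=4
Acc 11: bank0 row3 -> MISS (open row3); precharges=5

Answer: 5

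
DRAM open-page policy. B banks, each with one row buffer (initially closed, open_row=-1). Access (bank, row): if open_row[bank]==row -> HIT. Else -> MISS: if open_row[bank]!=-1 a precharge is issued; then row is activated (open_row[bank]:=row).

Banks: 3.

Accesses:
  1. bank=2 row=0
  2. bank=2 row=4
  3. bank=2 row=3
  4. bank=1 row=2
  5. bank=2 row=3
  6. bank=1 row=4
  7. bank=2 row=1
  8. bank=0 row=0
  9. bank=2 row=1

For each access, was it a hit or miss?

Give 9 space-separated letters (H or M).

Answer: M M M M H M M M H

Derivation:
Acc 1: bank2 row0 -> MISS (open row0); precharges=0
Acc 2: bank2 row4 -> MISS (open row4); precharges=1
Acc 3: bank2 row3 -> MISS (open row3); precharges=2
Acc 4: bank1 row2 -> MISS (open row2); precharges=2
Acc 5: bank2 row3 -> HIT
Acc 6: bank1 row4 -> MISS (open row4); precharges=3
Acc 7: bank2 row1 -> MISS (open row1); precharges=4
Acc 8: bank0 row0 -> MISS (open row0); precharges=4
Acc 9: bank2 row1 -> HIT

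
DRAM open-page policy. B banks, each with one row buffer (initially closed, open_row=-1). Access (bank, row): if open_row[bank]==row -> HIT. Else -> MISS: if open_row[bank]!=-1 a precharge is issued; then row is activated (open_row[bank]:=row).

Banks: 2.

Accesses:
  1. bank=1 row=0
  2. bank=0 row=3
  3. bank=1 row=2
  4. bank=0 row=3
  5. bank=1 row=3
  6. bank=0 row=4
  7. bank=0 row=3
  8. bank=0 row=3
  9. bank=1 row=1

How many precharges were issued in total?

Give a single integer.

Answer: 5

Derivation:
Acc 1: bank1 row0 -> MISS (open row0); precharges=0
Acc 2: bank0 row3 -> MISS (open row3); precharges=0
Acc 3: bank1 row2 -> MISS (open row2); precharges=1
Acc 4: bank0 row3 -> HIT
Acc 5: bank1 row3 -> MISS (open row3); precharges=2
Acc 6: bank0 row4 -> MISS (open row4); precharges=3
Acc 7: bank0 row3 -> MISS (open row3); precharges=4
Acc 8: bank0 row3 -> HIT
Acc 9: bank1 row1 -> MISS (open row1); precharges=5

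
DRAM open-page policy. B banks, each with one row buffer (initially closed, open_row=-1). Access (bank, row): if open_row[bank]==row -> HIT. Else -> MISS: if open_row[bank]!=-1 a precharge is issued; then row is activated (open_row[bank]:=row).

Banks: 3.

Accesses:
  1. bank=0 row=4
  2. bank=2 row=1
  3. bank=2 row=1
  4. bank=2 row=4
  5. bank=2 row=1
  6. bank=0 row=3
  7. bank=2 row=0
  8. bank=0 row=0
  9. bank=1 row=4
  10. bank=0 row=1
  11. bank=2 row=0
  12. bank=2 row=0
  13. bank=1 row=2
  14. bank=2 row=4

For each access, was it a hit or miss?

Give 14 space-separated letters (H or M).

Acc 1: bank0 row4 -> MISS (open row4); precharges=0
Acc 2: bank2 row1 -> MISS (open row1); precharges=0
Acc 3: bank2 row1 -> HIT
Acc 4: bank2 row4 -> MISS (open row4); precharges=1
Acc 5: bank2 row1 -> MISS (open row1); precharges=2
Acc 6: bank0 row3 -> MISS (open row3); precharges=3
Acc 7: bank2 row0 -> MISS (open row0); precharges=4
Acc 8: bank0 row0 -> MISS (open row0); precharges=5
Acc 9: bank1 row4 -> MISS (open row4); precharges=5
Acc 10: bank0 row1 -> MISS (open row1); precharges=6
Acc 11: bank2 row0 -> HIT
Acc 12: bank2 row0 -> HIT
Acc 13: bank1 row2 -> MISS (open row2); precharges=7
Acc 14: bank2 row4 -> MISS (open row4); precharges=8

Answer: M M H M M M M M M M H H M M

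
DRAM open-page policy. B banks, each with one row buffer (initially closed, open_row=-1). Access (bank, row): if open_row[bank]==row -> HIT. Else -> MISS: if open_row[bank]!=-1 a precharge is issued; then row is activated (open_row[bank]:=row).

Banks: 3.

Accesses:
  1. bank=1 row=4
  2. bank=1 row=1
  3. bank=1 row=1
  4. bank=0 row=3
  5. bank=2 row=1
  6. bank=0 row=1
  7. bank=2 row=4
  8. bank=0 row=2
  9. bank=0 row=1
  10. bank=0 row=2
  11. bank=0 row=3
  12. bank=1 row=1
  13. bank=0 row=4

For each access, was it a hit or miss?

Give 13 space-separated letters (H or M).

Answer: M M H M M M M M M M M H M

Derivation:
Acc 1: bank1 row4 -> MISS (open row4); precharges=0
Acc 2: bank1 row1 -> MISS (open row1); precharges=1
Acc 3: bank1 row1 -> HIT
Acc 4: bank0 row3 -> MISS (open row3); precharges=1
Acc 5: bank2 row1 -> MISS (open row1); precharges=1
Acc 6: bank0 row1 -> MISS (open row1); precharges=2
Acc 7: bank2 row4 -> MISS (open row4); precharges=3
Acc 8: bank0 row2 -> MISS (open row2); precharges=4
Acc 9: bank0 row1 -> MISS (open row1); precharges=5
Acc 10: bank0 row2 -> MISS (open row2); precharges=6
Acc 11: bank0 row3 -> MISS (open row3); precharges=7
Acc 12: bank1 row1 -> HIT
Acc 13: bank0 row4 -> MISS (open row4); precharges=8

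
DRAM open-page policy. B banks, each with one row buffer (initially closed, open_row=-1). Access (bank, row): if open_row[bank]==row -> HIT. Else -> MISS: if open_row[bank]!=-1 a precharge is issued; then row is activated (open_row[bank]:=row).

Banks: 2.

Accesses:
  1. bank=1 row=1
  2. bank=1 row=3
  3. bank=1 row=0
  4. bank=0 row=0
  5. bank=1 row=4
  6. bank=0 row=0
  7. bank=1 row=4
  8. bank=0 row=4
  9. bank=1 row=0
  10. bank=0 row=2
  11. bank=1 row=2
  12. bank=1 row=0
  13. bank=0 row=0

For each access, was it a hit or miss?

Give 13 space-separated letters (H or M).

Acc 1: bank1 row1 -> MISS (open row1); precharges=0
Acc 2: bank1 row3 -> MISS (open row3); precharges=1
Acc 3: bank1 row0 -> MISS (open row0); precharges=2
Acc 4: bank0 row0 -> MISS (open row0); precharges=2
Acc 5: bank1 row4 -> MISS (open row4); precharges=3
Acc 6: bank0 row0 -> HIT
Acc 7: bank1 row4 -> HIT
Acc 8: bank0 row4 -> MISS (open row4); precharges=4
Acc 9: bank1 row0 -> MISS (open row0); precharges=5
Acc 10: bank0 row2 -> MISS (open row2); precharges=6
Acc 11: bank1 row2 -> MISS (open row2); precharges=7
Acc 12: bank1 row0 -> MISS (open row0); precharges=8
Acc 13: bank0 row0 -> MISS (open row0); precharges=9

Answer: M M M M M H H M M M M M M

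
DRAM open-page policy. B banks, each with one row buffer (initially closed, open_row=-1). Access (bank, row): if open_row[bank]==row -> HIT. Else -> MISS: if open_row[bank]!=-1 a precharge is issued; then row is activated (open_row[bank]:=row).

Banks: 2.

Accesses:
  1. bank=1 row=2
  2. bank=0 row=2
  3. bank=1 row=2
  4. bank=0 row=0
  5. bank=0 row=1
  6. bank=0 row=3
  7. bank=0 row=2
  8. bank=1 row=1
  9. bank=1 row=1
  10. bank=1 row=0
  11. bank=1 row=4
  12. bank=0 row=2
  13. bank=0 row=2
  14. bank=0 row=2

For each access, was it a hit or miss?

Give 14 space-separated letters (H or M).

Answer: M M H M M M M M H M M H H H

Derivation:
Acc 1: bank1 row2 -> MISS (open row2); precharges=0
Acc 2: bank0 row2 -> MISS (open row2); precharges=0
Acc 3: bank1 row2 -> HIT
Acc 4: bank0 row0 -> MISS (open row0); precharges=1
Acc 5: bank0 row1 -> MISS (open row1); precharges=2
Acc 6: bank0 row3 -> MISS (open row3); precharges=3
Acc 7: bank0 row2 -> MISS (open row2); precharges=4
Acc 8: bank1 row1 -> MISS (open row1); precharges=5
Acc 9: bank1 row1 -> HIT
Acc 10: bank1 row0 -> MISS (open row0); precharges=6
Acc 11: bank1 row4 -> MISS (open row4); precharges=7
Acc 12: bank0 row2 -> HIT
Acc 13: bank0 row2 -> HIT
Acc 14: bank0 row2 -> HIT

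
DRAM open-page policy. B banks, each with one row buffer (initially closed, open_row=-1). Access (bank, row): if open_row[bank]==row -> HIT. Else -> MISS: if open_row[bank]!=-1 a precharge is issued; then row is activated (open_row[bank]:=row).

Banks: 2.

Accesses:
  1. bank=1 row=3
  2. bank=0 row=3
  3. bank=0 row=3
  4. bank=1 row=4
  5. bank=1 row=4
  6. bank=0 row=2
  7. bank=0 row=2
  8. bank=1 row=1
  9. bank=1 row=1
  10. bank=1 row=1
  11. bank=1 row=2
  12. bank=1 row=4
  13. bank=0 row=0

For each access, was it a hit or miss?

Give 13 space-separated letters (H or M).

Acc 1: bank1 row3 -> MISS (open row3); precharges=0
Acc 2: bank0 row3 -> MISS (open row3); precharges=0
Acc 3: bank0 row3 -> HIT
Acc 4: bank1 row4 -> MISS (open row4); precharges=1
Acc 5: bank1 row4 -> HIT
Acc 6: bank0 row2 -> MISS (open row2); precharges=2
Acc 7: bank0 row2 -> HIT
Acc 8: bank1 row1 -> MISS (open row1); precharges=3
Acc 9: bank1 row1 -> HIT
Acc 10: bank1 row1 -> HIT
Acc 11: bank1 row2 -> MISS (open row2); precharges=4
Acc 12: bank1 row4 -> MISS (open row4); precharges=5
Acc 13: bank0 row0 -> MISS (open row0); precharges=6

Answer: M M H M H M H M H H M M M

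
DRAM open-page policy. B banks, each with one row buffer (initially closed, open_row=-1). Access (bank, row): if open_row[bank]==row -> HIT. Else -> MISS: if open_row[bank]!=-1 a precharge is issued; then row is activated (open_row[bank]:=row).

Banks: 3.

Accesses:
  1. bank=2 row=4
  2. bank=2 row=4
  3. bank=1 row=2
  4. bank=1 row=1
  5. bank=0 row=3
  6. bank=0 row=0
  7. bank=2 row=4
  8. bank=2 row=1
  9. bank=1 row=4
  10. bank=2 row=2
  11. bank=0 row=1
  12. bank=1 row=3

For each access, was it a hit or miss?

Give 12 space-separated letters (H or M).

Acc 1: bank2 row4 -> MISS (open row4); precharges=0
Acc 2: bank2 row4 -> HIT
Acc 3: bank1 row2 -> MISS (open row2); precharges=0
Acc 4: bank1 row1 -> MISS (open row1); precharges=1
Acc 5: bank0 row3 -> MISS (open row3); precharges=1
Acc 6: bank0 row0 -> MISS (open row0); precharges=2
Acc 7: bank2 row4 -> HIT
Acc 8: bank2 row1 -> MISS (open row1); precharges=3
Acc 9: bank1 row4 -> MISS (open row4); precharges=4
Acc 10: bank2 row2 -> MISS (open row2); precharges=5
Acc 11: bank0 row1 -> MISS (open row1); precharges=6
Acc 12: bank1 row3 -> MISS (open row3); precharges=7

Answer: M H M M M M H M M M M M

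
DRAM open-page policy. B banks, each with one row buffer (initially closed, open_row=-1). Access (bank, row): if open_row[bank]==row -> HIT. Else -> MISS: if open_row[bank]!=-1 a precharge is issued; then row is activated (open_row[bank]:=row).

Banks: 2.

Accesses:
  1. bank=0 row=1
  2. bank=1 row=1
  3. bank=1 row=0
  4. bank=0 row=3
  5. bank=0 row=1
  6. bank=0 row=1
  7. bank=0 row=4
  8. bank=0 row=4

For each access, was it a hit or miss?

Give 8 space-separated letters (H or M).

Acc 1: bank0 row1 -> MISS (open row1); precharges=0
Acc 2: bank1 row1 -> MISS (open row1); precharges=0
Acc 3: bank1 row0 -> MISS (open row0); precharges=1
Acc 4: bank0 row3 -> MISS (open row3); precharges=2
Acc 5: bank0 row1 -> MISS (open row1); precharges=3
Acc 6: bank0 row1 -> HIT
Acc 7: bank0 row4 -> MISS (open row4); precharges=4
Acc 8: bank0 row4 -> HIT

Answer: M M M M M H M H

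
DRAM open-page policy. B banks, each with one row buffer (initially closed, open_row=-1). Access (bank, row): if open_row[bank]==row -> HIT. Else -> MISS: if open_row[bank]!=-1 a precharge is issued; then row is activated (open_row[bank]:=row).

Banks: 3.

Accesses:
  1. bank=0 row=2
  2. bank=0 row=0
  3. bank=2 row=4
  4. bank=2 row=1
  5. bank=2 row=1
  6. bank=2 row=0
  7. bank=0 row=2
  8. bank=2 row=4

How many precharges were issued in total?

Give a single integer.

Answer: 5

Derivation:
Acc 1: bank0 row2 -> MISS (open row2); precharges=0
Acc 2: bank0 row0 -> MISS (open row0); precharges=1
Acc 3: bank2 row4 -> MISS (open row4); precharges=1
Acc 4: bank2 row1 -> MISS (open row1); precharges=2
Acc 5: bank2 row1 -> HIT
Acc 6: bank2 row0 -> MISS (open row0); precharges=3
Acc 7: bank0 row2 -> MISS (open row2); precharges=4
Acc 8: bank2 row4 -> MISS (open row4); precharges=5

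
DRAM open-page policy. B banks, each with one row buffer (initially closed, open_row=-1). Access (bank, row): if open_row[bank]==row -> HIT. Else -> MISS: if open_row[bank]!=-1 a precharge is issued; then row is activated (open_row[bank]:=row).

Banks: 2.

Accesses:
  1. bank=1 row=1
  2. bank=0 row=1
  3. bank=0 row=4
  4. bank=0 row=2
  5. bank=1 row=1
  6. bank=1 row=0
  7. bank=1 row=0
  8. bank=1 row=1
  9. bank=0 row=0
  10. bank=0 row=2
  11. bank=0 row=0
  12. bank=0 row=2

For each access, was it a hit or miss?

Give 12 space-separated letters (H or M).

Answer: M M M M H M H M M M M M

Derivation:
Acc 1: bank1 row1 -> MISS (open row1); precharges=0
Acc 2: bank0 row1 -> MISS (open row1); precharges=0
Acc 3: bank0 row4 -> MISS (open row4); precharges=1
Acc 4: bank0 row2 -> MISS (open row2); precharges=2
Acc 5: bank1 row1 -> HIT
Acc 6: bank1 row0 -> MISS (open row0); precharges=3
Acc 7: bank1 row0 -> HIT
Acc 8: bank1 row1 -> MISS (open row1); precharges=4
Acc 9: bank0 row0 -> MISS (open row0); precharges=5
Acc 10: bank0 row2 -> MISS (open row2); precharges=6
Acc 11: bank0 row0 -> MISS (open row0); precharges=7
Acc 12: bank0 row2 -> MISS (open row2); precharges=8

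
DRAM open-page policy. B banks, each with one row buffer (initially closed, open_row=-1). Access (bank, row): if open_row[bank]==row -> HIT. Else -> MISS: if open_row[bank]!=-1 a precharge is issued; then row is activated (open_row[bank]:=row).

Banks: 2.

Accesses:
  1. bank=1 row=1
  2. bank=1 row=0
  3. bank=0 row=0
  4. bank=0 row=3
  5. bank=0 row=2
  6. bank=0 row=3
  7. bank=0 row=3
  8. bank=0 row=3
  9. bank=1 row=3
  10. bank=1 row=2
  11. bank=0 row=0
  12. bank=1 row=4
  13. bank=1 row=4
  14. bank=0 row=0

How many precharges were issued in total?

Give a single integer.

Acc 1: bank1 row1 -> MISS (open row1); precharges=0
Acc 2: bank1 row0 -> MISS (open row0); precharges=1
Acc 3: bank0 row0 -> MISS (open row0); precharges=1
Acc 4: bank0 row3 -> MISS (open row3); precharges=2
Acc 5: bank0 row2 -> MISS (open row2); precharges=3
Acc 6: bank0 row3 -> MISS (open row3); precharges=4
Acc 7: bank0 row3 -> HIT
Acc 8: bank0 row3 -> HIT
Acc 9: bank1 row3 -> MISS (open row3); precharges=5
Acc 10: bank1 row2 -> MISS (open row2); precharges=6
Acc 11: bank0 row0 -> MISS (open row0); precharges=7
Acc 12: bank1 row4 -> MISS (open row4); precharges=8
Acc 13: bank1 row4 -> HIT
Acc 14: bank0 row0 -> HIT

Answer: 8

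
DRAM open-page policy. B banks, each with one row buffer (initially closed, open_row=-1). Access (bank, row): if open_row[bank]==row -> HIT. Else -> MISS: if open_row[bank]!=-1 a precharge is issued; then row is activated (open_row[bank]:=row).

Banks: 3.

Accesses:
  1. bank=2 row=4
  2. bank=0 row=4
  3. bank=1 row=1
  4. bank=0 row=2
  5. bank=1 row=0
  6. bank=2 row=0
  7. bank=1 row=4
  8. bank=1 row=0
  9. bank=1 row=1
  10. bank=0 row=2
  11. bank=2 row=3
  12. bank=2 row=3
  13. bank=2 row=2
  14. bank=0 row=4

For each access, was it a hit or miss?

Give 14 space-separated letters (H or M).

Acc 1: bank2 row4 -> MISS (open row4); precharges=0
Acc 2: bank0 row4 -> MISS (open row4); precharges=0
Acc 3: bank1 row1 -> MISS (open row1); precharges=0
Acc 4: bank0 row2 -> MISS (open row2); precharges=1
Acc 5: bank1 row0 -> MISS (open row0); precharges=2
Acc 6: bank2 row0 -> MISS (open row0); precharges=3
Acc 7: bank1 row4 -> MISS (open row4); precharges=4
Acc 8: bank1 row0 -> MISS (open row0); precharges=5
Acc 9: bank1 row1 -> MISS (open row1); precharges=6
Acc 10: bank0 row2 -> HIT
Acc 11: bank2 row3 -> MISS (open row3); precharges=7
Acc 12: bank2 row3 -> HIT
Acc 13: bank2 row2 -> MISS (open row2); precharges=8
Acc 14: bank0 row4 -> MISS (open row4); precharges=9

Answer: M M M M M M M M M H M H M M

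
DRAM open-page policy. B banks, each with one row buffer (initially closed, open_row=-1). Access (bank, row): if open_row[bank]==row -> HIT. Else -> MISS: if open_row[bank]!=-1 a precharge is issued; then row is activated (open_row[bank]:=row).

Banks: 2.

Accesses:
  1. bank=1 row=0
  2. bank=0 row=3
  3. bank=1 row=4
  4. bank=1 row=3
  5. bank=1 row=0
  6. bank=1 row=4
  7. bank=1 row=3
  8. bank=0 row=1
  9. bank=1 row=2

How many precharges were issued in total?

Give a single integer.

Acc 1: bank1 row0 -> MISS (open row0); precharges=0
Acc 2: bank0 row3 -> MISS (open row3); precharges=0
Acc 3: bank1 row4 -> MISS (open row4); precharges=1
Acc 4: bank1 row3 -> MISS (open row3); precharges=2
Acc 5: bank1 row0 -> MISS (open row0); precharges=3
Acc 6: bank1 row4 -> MISS (open row4); precharges=4
Acc 7: bank1 row3 -> MISS (open row3); precharges=5
Acc 8: bank0 row1 -> MISS (open row1); precharges=6
Acc 9: bank1 row2 -> MISS (open row2); precharges=7

Answer: 7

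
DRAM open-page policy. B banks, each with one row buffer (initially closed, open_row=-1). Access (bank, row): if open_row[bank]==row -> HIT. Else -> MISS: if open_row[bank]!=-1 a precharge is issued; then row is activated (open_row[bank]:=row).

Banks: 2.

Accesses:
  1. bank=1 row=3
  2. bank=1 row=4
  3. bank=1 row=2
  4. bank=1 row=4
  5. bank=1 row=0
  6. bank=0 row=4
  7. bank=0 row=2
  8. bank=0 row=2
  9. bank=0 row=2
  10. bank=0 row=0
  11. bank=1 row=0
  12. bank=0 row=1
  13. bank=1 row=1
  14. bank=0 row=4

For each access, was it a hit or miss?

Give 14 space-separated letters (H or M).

Answer: M M M M M M M H H M H M M M

Derivation:
Acc 1: bank1 row3 -> MISS (open row3); precharges=0
Acc 2: bank1 row4 -> MISS (open row4); precharges=1
Acc 3: bank1 row2 -> MISS (open row2); precharges=2
Acc 4: bank1 row4 -> MISS (open row4); precharges=3
Acc 5: bank1 row0 -> MISS (open row0); precharges=4
Acc 6: bank0 row4 -> MISS (open row4); precharges=4
Acc 7: bank0 row2 -> MISS (open row2); precharges=5
Acc 8: bank0 row2 -> HIT
Acc 9: bank0 row2 -> HIT
Acc 10: bank0 row0 -> MISS (open row0); precharges=6
Acc 11: bank1 row0 -> HIT
Acc 12: bank0 row1 -> MISS (open row1); precharges=7
Acc 13: bank1 row1 -> MISS (open row1); precharges=8
Acc 14: bank0 row4 -> MISS (open row4); precharges=9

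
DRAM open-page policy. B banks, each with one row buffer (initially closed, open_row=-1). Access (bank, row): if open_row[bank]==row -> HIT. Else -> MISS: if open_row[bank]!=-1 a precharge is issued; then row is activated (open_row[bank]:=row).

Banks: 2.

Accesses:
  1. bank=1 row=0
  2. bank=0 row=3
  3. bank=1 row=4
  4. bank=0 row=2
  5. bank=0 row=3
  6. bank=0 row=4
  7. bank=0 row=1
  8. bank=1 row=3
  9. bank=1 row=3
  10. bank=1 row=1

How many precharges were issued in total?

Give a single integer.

Acc 1: bank1 row0 -> MISS (open row0); precharges=0
Acc 2: bank0 row3 -> MISS (open row3); precharges=0
Acc 3: bank1 row4 -> MISS (open row4); precharges=1
Acc 4: bank0 row2 -> MISS (open row2); precharges=2
Acc 5: bank0 row3 -> MISS (open row3); precharges=3
Acc 6: bank0 row4 -> MISS (open row4); precharges=4
Acc 7: bank0 row1 -> MISS (open row1); precharges=5
Acc 8: bank1 row3 -> MISS (open row3); precharges=6
Acc 9: bank1 row3 -> HIT
Acc 10: bank1 row1 -> MISS (open row1); precharges=7

Answer: 7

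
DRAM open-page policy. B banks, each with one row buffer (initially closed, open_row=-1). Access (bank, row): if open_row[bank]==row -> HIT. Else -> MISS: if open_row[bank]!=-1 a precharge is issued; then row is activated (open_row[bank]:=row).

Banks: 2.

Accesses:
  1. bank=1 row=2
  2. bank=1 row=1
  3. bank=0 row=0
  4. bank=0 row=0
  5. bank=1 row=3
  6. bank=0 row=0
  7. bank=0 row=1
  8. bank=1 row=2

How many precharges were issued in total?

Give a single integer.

Acc 1: bank1 row2 -> MISS (open row2); precharges=0
Acc 2: bank1 row1 -> MISS (open row1); precharges=1
Acc 3: bank0 row0 -> MISS (open row0); precharges=1
Acc 4: bank0 row0 -> HIT
Acc 5: bank1 row3 -> MISS (open row3); precharges=2
Acc 6: bank0 row0 -> HIT
Acc 7: bank0 row1 -> MISS (open row1); precharges=3
Acc 8: bank1 row2 -> MISS (open row2); precharges=4

Answer: 4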